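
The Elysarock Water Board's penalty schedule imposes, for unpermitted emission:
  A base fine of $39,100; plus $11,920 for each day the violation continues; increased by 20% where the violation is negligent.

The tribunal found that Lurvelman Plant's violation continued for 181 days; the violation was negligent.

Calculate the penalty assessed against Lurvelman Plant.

$2,635,944

Per-day component: 181 × $11,920 = $2,157,520
Base plus per-day: $39,100 + $2,157,520 = $2,196,620
Enhancement: 20% of $2,196,620 = $439,324
Enhanced fine: $2,196,620 + $439,324 = $2,635,944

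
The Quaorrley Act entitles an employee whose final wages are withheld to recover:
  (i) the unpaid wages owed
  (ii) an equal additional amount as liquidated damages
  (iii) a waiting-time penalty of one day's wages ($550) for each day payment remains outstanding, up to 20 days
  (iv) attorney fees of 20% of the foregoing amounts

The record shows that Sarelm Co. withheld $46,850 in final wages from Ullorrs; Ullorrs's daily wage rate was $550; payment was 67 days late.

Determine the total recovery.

Liquidated damages (equal amount): $46,850
Penalty days: min(67, 20) = 20
Waiting-time penalty: 20 × $550 = $11,000
Subtotal: $46,850 + $46,850 + $11,000 = $104,700
Attorney fees: 20% of $104,700 = $20,940
Total award: $104,700 + $20,940 = $125,640

$125,640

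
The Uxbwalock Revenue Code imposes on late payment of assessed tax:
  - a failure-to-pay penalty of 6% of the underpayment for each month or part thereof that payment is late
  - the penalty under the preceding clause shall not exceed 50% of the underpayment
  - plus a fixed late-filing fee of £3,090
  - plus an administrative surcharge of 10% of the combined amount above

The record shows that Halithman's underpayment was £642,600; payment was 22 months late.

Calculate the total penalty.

£356,829

Accrued rate: 6% × 22 = 132%, capped at 50% → 50%
Failure-to-pay penalty: 50% of £642,600 = £321,300
Penalty before surcharge: £321,300 + £3,090 = £324,390
Administrative surcharge: 10% of £324,390 = £32,439
Total penalty: £324,390 + £32,439 = £356,829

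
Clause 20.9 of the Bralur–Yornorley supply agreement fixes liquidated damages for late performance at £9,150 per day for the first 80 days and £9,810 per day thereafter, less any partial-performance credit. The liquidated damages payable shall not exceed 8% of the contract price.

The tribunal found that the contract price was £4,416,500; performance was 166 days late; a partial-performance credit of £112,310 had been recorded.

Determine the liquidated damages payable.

First 80 days: 80 × £9,150 = £732,000
Remaining days: (166 − 80) × £9,810 = £843,660
Accrued per-day damages: £732,000 + £843,660 = £1,575,660
Less partial-performance credit: £1,575,660 − £112,310 = £1,463,350
Cap: 8% of £4,416,500 = £353,320
Cap at £353,320: £1,463,350 exceeds the cap → £353,320

Liquidated damages: £353,320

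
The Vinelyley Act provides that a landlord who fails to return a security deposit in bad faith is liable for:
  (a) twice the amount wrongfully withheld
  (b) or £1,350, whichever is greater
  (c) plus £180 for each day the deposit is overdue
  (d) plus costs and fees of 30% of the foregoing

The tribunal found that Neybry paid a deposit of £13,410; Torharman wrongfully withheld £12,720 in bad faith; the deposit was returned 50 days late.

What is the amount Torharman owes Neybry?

£44,772

Doubled: 2 × £12,720 = £25,440
Minimum £1,350: £25,440 meets the minimum, no increase.
Late-return penalty: 50 × £180 = £9,000
Damages plus late penalty: £25,440 + £9,000 = £34,440
Costs and fees: 30% of £34,440 = £10,332
Total recovery: £34,440 + £10,332 = £44,772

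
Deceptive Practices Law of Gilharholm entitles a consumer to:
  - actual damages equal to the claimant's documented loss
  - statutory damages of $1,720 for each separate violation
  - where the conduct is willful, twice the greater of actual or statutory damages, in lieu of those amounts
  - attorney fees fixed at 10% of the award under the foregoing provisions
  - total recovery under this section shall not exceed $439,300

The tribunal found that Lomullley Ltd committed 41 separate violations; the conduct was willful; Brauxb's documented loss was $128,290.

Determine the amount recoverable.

Statutory damages: 41 × $1,720 = $70,520
Greater of actual damages ($128,290) or statutory damages ($70,520): $128,290
Doubled: 2 × $128,290 = $256,580
Attorney fees: 10% of $256,580 = $25,658
Total before cap: $256,580 + $25,658 = $282,238
Cap at $439,300: $282,238 is within the cap, no reduction.

$282,238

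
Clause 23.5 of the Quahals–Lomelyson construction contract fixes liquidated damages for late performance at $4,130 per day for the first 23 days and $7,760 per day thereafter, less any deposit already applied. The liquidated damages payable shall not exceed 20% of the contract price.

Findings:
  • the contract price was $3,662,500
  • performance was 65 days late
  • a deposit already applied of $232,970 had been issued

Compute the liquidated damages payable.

First 23 days: 23 × $4,130 = $94,990
Remaining days: (65 − 23) × $7,760 = $325,920
Accrued per-day damages: $94,990 + $325,920 = $420,910
Less deposit already applied: $420,910 − $232,970 = $187,940
Cap: 20% of $3,662,500 = $732,500
Cap at $732,500: $187,940 is within the cap, no reduction.

$187,940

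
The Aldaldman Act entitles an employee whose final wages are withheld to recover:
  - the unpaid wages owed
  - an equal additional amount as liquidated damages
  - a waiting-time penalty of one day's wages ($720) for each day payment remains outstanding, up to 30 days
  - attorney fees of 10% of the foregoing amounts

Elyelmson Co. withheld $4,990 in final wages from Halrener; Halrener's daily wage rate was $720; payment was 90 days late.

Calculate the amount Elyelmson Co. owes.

Liquidated damages (equal amount): $4,990
Penalty days: min(90, 30) = 30
Waiting-time penalty: 30 × $720 = $21,600
Subtotal: $4,990 + $4,990 + $21,600 = $31,580
Attorney fees: 10% of $31,580 = $3,158
Total award: $31,580 + $3,158 = $34,738

$34,738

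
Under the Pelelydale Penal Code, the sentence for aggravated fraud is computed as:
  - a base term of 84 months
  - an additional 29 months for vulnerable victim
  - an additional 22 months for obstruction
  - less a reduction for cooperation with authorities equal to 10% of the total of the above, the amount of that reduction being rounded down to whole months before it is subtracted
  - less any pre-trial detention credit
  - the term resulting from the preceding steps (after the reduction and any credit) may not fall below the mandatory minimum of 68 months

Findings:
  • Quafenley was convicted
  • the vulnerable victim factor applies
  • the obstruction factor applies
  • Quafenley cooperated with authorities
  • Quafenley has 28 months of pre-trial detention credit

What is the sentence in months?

Vulnerable victim enhancement: +29 months
Obstruction enhancement: +22 months
Adjusted term: 84 months + 29 months + 22 months = 135 months
Cooperation with authorities reduction: 10% of 135 months = 13 months (rounded down)
After reduction: 135 − 13 = 122 months
Less pre-trial detention credit: 122 months − 28 months = 94 months
Minimum 68 months: 94 months meets the minimum, no increase.

94 months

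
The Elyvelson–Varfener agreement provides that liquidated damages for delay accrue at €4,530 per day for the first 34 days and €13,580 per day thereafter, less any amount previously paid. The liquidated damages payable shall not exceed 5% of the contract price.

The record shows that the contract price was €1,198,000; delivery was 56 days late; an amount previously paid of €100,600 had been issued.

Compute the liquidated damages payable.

€59,900

First 34 days: 34 × €4,530 = €154,020
Remaining days: (56 − 34) × €13,580 = €298,760
Accrued per-day damages: €154,020 + €298,760 = €452,780
Less amount previously paid: €452,780 − €100,600 = €352,180
Cap: 5% of €1,198,000 = €59,900
Cap at €59,900: €352,180 exceeds the cap → €59,900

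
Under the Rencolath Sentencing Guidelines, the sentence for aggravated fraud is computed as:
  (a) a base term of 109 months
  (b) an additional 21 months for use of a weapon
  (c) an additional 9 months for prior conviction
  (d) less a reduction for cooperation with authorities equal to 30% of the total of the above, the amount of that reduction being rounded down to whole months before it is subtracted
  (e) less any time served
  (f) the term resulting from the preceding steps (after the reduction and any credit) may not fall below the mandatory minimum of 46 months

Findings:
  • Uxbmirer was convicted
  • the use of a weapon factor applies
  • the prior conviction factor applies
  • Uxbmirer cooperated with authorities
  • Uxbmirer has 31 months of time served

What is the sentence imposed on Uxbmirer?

67 months

Use of a weapon enhancement: +21 months
Prior conviction enhancement: +9 months
Adjusted term: 109 months + 21 months + 9 months = 139 months
Cooperation with authorities reduction: 30% of 139 months = 41 months (rounded down)
After reduction: 139 − 41 = 98 months
Less time served: 98 months − 31 months = 67 months
Minimum 46 months: 67 months meets the minimum, no increase.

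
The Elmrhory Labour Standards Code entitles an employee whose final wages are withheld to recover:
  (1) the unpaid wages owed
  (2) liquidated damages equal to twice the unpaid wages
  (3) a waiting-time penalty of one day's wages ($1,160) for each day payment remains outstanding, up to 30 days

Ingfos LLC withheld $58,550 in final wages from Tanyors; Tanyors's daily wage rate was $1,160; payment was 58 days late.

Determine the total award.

Doubled: 2 × $58,550 = $117,100
Penalty days: min(58, 30) = 30
Waiting-time penalty: 30 × $1,160 = $34,800
Total award: $58,550 + $117,100 + $34,800 = $210,450

Total award: $210,450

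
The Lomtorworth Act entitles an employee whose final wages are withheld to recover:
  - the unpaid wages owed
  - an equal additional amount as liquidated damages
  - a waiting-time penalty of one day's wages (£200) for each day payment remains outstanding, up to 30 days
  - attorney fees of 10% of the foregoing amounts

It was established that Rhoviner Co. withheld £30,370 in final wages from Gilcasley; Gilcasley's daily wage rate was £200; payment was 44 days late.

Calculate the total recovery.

Liquidated damages (equal amount): £30,370
Penalty days: min(44, 30) = 30
Waiting-time penalty: 30 × £200 = £6,000
Subtotal: £30,370 + £30,370 + £6,000 = £66,740
Attorney fees: 10% of £66,740 = £6,674
Total award: £66,740 + £6,674 = £73,414

£73,414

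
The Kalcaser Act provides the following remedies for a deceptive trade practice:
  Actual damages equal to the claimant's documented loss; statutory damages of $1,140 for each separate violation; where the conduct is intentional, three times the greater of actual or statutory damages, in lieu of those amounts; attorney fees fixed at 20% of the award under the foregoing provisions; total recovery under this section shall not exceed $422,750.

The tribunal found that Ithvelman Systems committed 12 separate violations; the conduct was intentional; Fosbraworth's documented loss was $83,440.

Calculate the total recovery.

$300,384

Statutory damages: 12 × $1,140 = $13,680
Greater of actual damages ($83,440) or statutory damages ($13,680): $83,440
Trebled: 3 × $83,440 = $250,320
Attorney fees: 20% of $250,320 = $50,064
Total before cap: $250,320 + $50,064 = $300,384
Cap at $422,750: $300,384 is within the cap, no reduction.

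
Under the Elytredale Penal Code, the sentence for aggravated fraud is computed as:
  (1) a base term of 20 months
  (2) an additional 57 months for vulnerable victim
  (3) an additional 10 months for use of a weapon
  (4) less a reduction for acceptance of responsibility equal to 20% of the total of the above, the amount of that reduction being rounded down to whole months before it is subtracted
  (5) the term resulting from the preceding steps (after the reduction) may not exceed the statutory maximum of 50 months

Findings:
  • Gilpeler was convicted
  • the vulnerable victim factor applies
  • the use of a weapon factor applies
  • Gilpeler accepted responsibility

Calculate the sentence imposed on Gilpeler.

Sentence: 50 months

Vulnerable victim enhancement: +57 months
Use of a weapon enhancement: +10 months
Adjusted term: 20 months + 57 months + 10 months = 87 months
Acceptance of responsibility reduction: 20% of 87 months = 17 months (rounded down)
After reduction: 87 − 17 = 70 months
Cap at 50 months: 70 months exceeds the cap → 50 months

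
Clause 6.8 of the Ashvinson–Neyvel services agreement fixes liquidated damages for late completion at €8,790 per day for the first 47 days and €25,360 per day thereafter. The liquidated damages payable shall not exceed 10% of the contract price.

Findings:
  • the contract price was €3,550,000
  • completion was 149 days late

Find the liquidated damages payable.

First 47 days: 47 × €8,790 = €413,130
Remaining days: (149 − 47) × €25,360 = €2,586,720
Accrued per-day damages: €413,130 + €2,586,720 = €2,999,850
Cap: 10% of €3,550,000 = €355,000
Cap at €355,000: €2,999,850 exceeds the cap → €355,000

€355,000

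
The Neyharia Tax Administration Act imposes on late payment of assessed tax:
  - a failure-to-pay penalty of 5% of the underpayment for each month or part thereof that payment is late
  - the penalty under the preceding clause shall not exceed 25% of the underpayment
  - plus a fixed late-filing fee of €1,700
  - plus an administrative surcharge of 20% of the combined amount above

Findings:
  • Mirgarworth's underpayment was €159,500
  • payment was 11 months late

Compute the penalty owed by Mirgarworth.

Accrued rate: 5% × 11 = 55%, capped at 25% → 25%
Failure-to-pay penalty: 25% of €159,500 = €39,875
Penalty before surcharge: €39,875 + €1,700 = €41,575
Administrative surcharge: 20% of €41,575 = €8,315
Total penalty: €41,575 + €8,315 = €49,890

€49,890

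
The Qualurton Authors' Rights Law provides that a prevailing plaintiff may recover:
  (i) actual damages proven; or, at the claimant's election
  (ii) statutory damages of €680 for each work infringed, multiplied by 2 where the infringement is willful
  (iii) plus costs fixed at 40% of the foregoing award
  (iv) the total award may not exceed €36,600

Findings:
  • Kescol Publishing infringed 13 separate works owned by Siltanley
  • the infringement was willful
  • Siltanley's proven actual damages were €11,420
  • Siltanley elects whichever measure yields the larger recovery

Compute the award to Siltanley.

€24,752

Statutory damages: 13 × €680 = €8,840
Doubled: 2 × €8,840 = €17,680
Greater of actual damages (€11,420) or enhanced statutory damages (€17,680): €17,680
Costs: 40% of €17,680 = €7,072
Award plus costs: €17,680 + €7,072 = €24,752
Cap at €36,600: €24,752 is within the cap, no reduction.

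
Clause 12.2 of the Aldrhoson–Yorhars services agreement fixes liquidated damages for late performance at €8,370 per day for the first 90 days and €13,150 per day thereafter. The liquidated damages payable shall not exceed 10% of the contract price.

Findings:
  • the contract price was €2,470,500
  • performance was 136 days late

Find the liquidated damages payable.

First 90 days: 90 × €8,370 = €753,300
Remaining days: (136 − 90) × €13,150 = €604,900
Accrued per-day damages: €753,300 + €604,900 = €1,358,200
Cap: 10% of €2,470,500 = €247,050
Cap at €247,050: €1,358,200 exceeds the cap → €247,050

€247,050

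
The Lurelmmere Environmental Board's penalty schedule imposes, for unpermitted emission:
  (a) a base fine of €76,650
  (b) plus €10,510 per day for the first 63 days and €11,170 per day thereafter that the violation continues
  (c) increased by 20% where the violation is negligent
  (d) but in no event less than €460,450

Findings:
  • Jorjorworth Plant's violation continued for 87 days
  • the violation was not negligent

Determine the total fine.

First 63 days: 63 × €10,510 = €662,130
Remaining days: (87 − 63) × €11,170 = €268,080
Per-day component: €662,130 + €268,080 = €930,210
Base plus per-day: €76,650 + €930,210 = €1,006,860
The violation was not negligent: no 20% increase.
Minimum €460,450: €1,006,860 meets the minimum, no increase.

€1,006,860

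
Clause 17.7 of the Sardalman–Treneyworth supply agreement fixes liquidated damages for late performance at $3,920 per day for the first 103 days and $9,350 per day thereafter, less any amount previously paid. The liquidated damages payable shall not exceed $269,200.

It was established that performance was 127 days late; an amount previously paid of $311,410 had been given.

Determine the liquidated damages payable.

Liquidated damages: $269,200

First 103 days: 103 × $3,920 = $403,760
Remaining days: (127 − 103) × $9,350 = $224,400
Accrued per-day damages: $403,760 + $224,400 = $628,160
Less amount previously paid: $628,160 − $311,410 = $316,750
Cap at $269,200: $316,750 exceeds the cap → $269,200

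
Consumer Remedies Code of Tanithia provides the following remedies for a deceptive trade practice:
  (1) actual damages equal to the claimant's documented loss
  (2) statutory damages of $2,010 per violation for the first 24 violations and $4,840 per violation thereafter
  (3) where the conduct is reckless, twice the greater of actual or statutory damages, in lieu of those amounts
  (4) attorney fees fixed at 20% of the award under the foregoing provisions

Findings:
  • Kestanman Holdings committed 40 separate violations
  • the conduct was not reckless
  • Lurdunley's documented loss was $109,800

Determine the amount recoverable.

First 24 violations: 24 × $2,010 = $48,240
Remaining violations: (40 − 24) × $4,840 = $77,440
Statutory damages: $48,240 + $77,440 = $125,680
Conduct not reckless: the in-lieu enhancement does not apply.
Actual plus statutory damages: $109,800 + $125,680 = $235,480
Attorney fees: 20% of $235,480 = $47,096
Total recovery: $235,480 + $47,096 = $282,576

$282,576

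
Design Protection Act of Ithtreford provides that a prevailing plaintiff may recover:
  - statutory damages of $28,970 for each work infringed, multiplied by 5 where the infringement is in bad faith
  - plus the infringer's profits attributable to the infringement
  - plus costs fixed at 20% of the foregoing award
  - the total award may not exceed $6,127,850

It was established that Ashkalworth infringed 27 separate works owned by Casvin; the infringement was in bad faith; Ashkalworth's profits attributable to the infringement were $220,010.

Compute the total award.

Statutory damages: 27 × $28,970 = $782,190
Multiplied by 5: 5 × $782,190 = $3,910,950
Combined award: $3,910,950 + $220,010 = $4,130,960
Costs: 20% of $4,130,960 = $826,192
Award plus costs: $4,130,960 + $826,192 = $4,957,152
Cap at $6,127,850: $4,957,152 is within the cap, no reduction.

$4,957,152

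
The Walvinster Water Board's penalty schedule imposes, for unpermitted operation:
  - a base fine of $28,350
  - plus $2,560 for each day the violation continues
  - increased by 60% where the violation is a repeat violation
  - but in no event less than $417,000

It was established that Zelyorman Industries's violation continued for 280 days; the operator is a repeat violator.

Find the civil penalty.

$1,192,240

Per-day component: 280 × $2,560 = $716,800
Base plus per-day: $28,350 + $716,800 = $745,150
Enhancement: 60% of $745,150 = $447,090
Enhanced fine: $745,150 + $447,090 = $1,192,240
Minimum $417,000: $1,192,240 meets the minimum, no increase.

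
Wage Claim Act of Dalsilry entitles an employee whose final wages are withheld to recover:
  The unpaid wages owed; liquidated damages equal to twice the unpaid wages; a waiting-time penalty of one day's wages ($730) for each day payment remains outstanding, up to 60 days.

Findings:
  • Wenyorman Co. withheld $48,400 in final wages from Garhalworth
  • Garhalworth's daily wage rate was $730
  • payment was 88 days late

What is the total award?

Doubled: 2 × $48,400 = $96,800
Penalty days: min(88, 60) = 60
Waiting-time penalty: 60 × $730 = $43,800
Total award: $48,400 + $96,800 + $43,800 = $189,000

$189,000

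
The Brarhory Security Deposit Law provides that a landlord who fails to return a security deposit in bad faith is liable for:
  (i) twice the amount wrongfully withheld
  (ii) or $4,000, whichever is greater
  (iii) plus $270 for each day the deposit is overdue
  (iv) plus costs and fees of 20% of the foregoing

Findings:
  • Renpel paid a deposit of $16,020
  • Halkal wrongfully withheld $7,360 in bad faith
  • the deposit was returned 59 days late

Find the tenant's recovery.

$36,780

Doubled: 2 × $7,360 = $14,720
Minimum $4,000: $14,720 meets the minimum, no increase.
Late-return penalty: 59 × $270 = $15,930
Damages plus late penalty: $14,720 + $15,930 = $30,650
Costs and fees: 20% of $30,650 = $6,130
Total recovery: $30,650 + $6,130 = $36,780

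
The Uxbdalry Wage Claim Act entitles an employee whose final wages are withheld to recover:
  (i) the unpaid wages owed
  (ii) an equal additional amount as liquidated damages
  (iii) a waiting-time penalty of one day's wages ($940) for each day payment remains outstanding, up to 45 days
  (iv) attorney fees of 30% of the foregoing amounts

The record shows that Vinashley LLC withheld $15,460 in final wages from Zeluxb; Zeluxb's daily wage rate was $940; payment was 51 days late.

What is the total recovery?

$95,186

Liquidated damages (equal amount): $15,460
Penalty days: min(51, 45) = 45
Waiting-time penalty: 45 × $940 = $42,300
Subtotal: $15,460 + $15,460 + $42,300 = $73,220
Attorney fees: 30% of $73,220 = $21,966
Total award: $73,220 + $21,966 = $95,186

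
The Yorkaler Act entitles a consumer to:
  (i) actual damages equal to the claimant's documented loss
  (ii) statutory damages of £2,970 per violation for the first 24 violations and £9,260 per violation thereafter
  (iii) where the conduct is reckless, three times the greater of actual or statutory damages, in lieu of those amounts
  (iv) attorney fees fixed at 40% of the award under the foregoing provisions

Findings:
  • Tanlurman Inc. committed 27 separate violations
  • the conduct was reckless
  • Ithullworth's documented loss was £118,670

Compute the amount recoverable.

£498,414

First 24 violations: 24 × £2,970 = £71,280
Remaining violations: (27 − 24) × £9,260 = £27,780
Statutory damages: £71,280 + £27,780 = £99,060
Greater of actual damages (£118,670) or statutory damages (£99,060): £118,670
Trebled: 3 × £118,670 = £356,010
Attorney fees: 40% of £356,010 = £142,404
Total recovery: £356,010 + £142,404 = £498,414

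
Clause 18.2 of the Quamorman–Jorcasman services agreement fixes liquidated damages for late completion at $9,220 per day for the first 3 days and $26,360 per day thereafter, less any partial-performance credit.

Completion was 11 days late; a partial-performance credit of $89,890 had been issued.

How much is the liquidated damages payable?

$148,650

First 3 days: 3 × $9,220 = $27,660
Remaining days: (11 − 3) × $26,360 = $210,880
Accrued per-day damages: $27,660 + $210,880 = $238,540
Less partial-performance credit: $238,540 − $89,890 = $148,650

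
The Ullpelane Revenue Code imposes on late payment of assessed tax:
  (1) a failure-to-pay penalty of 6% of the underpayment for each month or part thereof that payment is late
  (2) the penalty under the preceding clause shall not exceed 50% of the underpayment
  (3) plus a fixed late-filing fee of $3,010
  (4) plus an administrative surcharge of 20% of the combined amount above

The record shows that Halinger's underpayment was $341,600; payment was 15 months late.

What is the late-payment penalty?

$208,572

Accrued rate: 6% × 15 = 90%, capped at 50% → 50%
Failure-to-pay penalty: 50% of $341,600 = $170,800
Penalty before surcharge: $170,800 + $3,010 = $173,810
Administrative surcharge: 20% of $173,810 = $34,762
Total penalty: $173,810 + $34,762 = $208,572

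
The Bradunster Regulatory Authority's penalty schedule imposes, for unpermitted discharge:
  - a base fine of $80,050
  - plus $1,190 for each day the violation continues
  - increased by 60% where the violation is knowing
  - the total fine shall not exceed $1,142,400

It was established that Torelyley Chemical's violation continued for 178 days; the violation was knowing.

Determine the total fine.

Per-day component: 178 × $1,190 = $211,820
Base plus per-day: $80,050 + $211,820 = $291,870
Enhancement: 60% of $291,870 = $175,122
Enhanced fine: $291,870 + $175,122 = $466,992
Cap at $1,142,400: $466,992 is within the cap, no reduction.

$466,992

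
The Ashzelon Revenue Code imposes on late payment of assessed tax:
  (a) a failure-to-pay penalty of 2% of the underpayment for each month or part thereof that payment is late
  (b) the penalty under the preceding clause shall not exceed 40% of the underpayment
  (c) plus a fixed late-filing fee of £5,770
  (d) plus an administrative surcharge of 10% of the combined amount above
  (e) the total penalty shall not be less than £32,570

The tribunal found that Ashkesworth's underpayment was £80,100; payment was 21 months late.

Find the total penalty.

£41,591

Accrued rate: 2% × 21 = 42%, capped at 40% → 40%
Failure-to-pay penalty: 40% of £80,100 = £32,040
Penalty before surcharge: £32,040 + £5,770 = £37,810
Administrative surcharge: 10% of £37,810 = £3,781
Total penalty: £37,810 + £3,781 = £41,591
Minimum £32,570: £41,591 meets the minimum, no increase.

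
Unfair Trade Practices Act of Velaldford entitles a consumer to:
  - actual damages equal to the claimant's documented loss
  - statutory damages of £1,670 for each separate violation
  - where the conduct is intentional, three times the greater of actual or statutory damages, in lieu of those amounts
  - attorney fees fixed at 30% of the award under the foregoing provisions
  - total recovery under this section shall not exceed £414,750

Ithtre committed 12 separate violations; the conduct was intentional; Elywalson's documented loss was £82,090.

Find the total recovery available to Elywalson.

Statutory damages: 12 × £1,670 = £20,040
Greater of actual damages (£82,090) or statutory damages (£20,040): £82,090
Trebled: 3 × £82,090 = £246,270
Attorney fees: 30% of £246,270 = £73,881
Total before cap: £246,270 + £73,881 = £320,151
Cap at £414,750: £320,151 is within the cap, no reduction.

Total recovery: £320,151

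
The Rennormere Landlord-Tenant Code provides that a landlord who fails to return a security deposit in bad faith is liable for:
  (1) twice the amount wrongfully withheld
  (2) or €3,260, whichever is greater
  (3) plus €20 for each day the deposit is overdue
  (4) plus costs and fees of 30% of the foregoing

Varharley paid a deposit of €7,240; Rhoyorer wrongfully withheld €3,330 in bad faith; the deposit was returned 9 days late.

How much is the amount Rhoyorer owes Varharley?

Doubled: 2 × €3,330 = €6,660
Minimum €3,260: €6,660 meets the minimum, no increase.
Late-return penalty: 9 × €20 = €180
Damages plus late penalty: €6,660 + €180 = €6,840
Costs and fees: 30% of €6,840 = €2,052
Total recovery: €6,840 + €2,052 = €8,892

€8,892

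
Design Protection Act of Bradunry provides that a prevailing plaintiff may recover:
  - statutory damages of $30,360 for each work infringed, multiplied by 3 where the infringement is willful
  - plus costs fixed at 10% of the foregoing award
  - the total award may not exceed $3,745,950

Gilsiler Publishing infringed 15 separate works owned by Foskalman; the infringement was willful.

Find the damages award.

Statutory damages: 15 × $30,360 = $455,400
Trebled: 3 × $455,400 = $1,366,200
Costs: 10% of $1,366,200 = $136,620
Award plus costs: $1,366,200 + $136,620 = $1,502,820
Cap at $3,745,950: $1,502,820 is within the cap, no reduction.

$1,502,820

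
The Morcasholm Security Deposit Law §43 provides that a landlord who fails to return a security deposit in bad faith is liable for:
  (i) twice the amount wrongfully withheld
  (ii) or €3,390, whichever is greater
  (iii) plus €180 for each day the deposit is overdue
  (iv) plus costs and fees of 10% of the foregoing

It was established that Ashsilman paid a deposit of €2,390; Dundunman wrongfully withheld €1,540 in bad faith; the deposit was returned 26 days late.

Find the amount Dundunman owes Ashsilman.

Doubled: 2 × €1,540 = €3,080
Minimum €3,390: €3,080 is below the minimum → €3,390
Late-return penalty: 26 × €180 = €4,680
Damages plus late penalty: €3,390 + €4,680 = €8,070
Costs and fees: 10% of €8,070 = €807
Total recovery: €8,070 + €807 = €8,877

€8,877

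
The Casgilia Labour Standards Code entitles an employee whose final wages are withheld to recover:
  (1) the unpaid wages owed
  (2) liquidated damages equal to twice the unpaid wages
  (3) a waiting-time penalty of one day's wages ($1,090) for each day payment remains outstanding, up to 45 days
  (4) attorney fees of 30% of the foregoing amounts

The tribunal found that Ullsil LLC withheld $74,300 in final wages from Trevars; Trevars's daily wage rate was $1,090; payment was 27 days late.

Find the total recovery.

Doubled: 2 × $74,300 = $148,600
Penalty days: min(27, 45) = 27
Waiting-time penalty: 27 × $1,090 = $29,430
Subtotal: $74,300 + $148,600 + $29,430 = $252,330
Attorney fees: 30% of $252,330 = $75,699
Total award: $252,330 + $75,699 = $328,029

Total award: $328,029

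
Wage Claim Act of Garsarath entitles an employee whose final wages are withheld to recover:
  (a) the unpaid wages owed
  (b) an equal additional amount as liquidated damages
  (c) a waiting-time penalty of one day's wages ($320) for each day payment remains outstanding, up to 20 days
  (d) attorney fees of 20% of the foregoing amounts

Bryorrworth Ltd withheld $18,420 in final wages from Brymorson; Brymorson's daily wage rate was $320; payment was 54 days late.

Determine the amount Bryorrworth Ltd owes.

Liquidated damages (equal amount): $18,420
Penalty days: min(54, 20) = 20
Waiting-time penalty: 20 × $320 = $6,400
Subtotal: $18,420 + $18,420 + $6,400 = $43,240
Attorney fees: 20% of $43,240 = $8,648
Total award: $43,240 + $8,648 = $51,888

$51,888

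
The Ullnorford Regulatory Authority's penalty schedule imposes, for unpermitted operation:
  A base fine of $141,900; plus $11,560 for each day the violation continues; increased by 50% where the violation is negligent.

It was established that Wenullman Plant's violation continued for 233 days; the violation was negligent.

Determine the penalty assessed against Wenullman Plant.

Per-day component: 233 × $11,560 = $2,693,480
Base plus per-day: $141,900 + $2,693,480 = $2,835,380
Enhancement: 50% of $2,835,380 = $1,417,690
Enhanced fine: $2,835,380 + $1,417,690 = $4,253,070

$4,253,070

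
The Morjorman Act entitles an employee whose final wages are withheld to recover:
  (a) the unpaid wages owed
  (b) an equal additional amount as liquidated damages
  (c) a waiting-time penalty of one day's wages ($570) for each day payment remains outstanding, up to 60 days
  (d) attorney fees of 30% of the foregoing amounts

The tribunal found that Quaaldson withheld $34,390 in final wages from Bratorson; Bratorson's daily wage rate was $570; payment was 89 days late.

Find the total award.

Liquidated damages (equal amount): $34,390
Penalty days: min(89, 60) = 60
Waiting-time penalty: 60 × $570 = $34,200
Subtotal: $34,390 + $34,390 + $34,200 = $102,980
Attorney fees: 30% of $102,980 = $30,894
Total award: $102,980 + $30,894 = $133,874

$133,874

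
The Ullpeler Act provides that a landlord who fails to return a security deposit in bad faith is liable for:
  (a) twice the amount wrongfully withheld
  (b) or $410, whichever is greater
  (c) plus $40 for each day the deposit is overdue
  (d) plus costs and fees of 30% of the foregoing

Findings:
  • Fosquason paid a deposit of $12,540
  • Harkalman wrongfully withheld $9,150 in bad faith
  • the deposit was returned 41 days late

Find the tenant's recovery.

Doubled: 2 × $9,150 = $18,300
Minimum $410: $18,300 meets the minimum, no increase.
Late-return penalty: 41 × $40 = $1,640
Damages plus late penalty: $18,300 + $1,640 = $19,940
Costs and fees: 30% of $19,940 = $5,982
Total recovery: $19,940 + $5,982 = $25,922

$25,922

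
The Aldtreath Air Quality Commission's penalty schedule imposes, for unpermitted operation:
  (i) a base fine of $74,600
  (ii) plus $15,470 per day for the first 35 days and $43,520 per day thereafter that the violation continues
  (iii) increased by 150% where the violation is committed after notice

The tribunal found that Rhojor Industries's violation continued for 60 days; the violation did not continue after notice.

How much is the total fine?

$1,704,050

First 35 days: 35 × $15,470 = $541,450
Remaining days: (60 − 35) × $43,520 = $1,088,000
Per-day component: $541,450 + $1,088,000 = $1,629,450
Base plus per-day: $74,600 + $1,629,450 = $1,704,050
The violation did not continue after notice: no 150% increase.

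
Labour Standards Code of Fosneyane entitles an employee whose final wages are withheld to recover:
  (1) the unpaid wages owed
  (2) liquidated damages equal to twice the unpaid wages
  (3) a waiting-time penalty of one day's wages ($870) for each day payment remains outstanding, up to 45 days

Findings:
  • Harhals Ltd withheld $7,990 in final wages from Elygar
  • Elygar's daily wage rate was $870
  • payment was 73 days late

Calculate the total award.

$63,120

Doubled: 2 × $7,990 = $15,980
Penalty days: min(73, 45) = 45
Waiting-time penalty: 45 × $870 = $39,150
Total award: $7,990 + $15,980 + $39,150 = $63,120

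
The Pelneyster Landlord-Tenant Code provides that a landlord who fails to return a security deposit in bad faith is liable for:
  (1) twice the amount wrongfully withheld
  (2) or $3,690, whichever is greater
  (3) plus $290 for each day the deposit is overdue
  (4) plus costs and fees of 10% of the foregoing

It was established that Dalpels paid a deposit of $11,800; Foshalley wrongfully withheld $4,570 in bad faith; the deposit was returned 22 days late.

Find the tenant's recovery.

Doubled: 2 × $4,570 = $9,140
Minimum $3,690: $9,140 meets the minimum, no increase.
Late-return penalty: 22 × $290 = $6,380
Damages plus late penalty: $9,140 + $6,380 = $15,520
Costs and fees: 10% of $15,520 = $1,552
Total recovery: $15,520 + $1,552 = $17,072

$17,072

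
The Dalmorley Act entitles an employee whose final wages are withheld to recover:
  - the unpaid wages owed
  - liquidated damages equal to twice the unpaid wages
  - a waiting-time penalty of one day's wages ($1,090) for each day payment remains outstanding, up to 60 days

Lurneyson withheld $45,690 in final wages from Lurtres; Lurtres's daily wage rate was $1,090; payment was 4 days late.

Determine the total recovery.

$141,430

Doubled: 2 × $45,690 = $91,380
Penalty days: min(4, 60) = 4
Waiting-time penalty: 4 × $1,090 = $4,360
Total award: $45,690 + $91,380 + $4,360 = $141,430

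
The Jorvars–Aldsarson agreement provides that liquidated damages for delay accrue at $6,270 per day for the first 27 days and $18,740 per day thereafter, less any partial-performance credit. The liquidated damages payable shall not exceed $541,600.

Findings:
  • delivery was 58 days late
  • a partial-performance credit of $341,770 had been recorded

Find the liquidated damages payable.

Liquidated damages: $408,460

First 27 days: 27 × $6,270 = $169,290
Remaining days: (58 − 27) × $18,740 = $580,940
Accrued per-day damages: $169,290 + $580,940 = $750,230
Less partial-performance credit: $750,230 − $341,770 = $408,460
Cap at $541,600: $408,460 is within the cap, no reduction.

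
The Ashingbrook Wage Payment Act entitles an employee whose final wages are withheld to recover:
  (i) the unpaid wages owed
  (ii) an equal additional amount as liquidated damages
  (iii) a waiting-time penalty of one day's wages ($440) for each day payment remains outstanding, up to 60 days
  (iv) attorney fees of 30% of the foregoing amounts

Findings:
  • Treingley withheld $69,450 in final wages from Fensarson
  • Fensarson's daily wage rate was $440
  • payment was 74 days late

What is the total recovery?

Liquidated damages (equal amount): $69,450
Penalty days: min(74, 60) = 60
Waiting-time penalty: 60 × $440 = $26,400
Subtotal: $69,450 + $69,450 + $26,400 = $165,300
Attorney fees: 30% of $165,300 = $49,590
Total award: $165,300 + $49,590 = $214,890

$214,890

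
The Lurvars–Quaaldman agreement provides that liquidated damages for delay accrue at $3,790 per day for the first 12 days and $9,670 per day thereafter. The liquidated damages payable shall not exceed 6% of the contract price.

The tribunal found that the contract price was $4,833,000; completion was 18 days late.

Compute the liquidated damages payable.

$103,500

First 12 days: 12 × $3,790 = $45,480
Remaining days: (18 − 12) × $9,670 = $58,020
Accrued per-day damages: $45,480 + $58,020 = $103,500
Cap: 6% of $4,833,000 = $289,980
Cap at $289,980: $103,500 is within the cap, no reduction.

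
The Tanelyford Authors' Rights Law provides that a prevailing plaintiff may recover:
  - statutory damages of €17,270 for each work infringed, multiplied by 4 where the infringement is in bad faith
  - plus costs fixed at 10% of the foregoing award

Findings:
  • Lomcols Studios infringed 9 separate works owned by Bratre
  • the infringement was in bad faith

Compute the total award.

Statutory damages: 9 × €17,270 = €155,430
Multiplied by 4: 4 × €155,430 = €621,720
Costs: 10% of €621,720 = €62,172
Award plus costs: €621,720 + €62,172 = €683,892

€683,892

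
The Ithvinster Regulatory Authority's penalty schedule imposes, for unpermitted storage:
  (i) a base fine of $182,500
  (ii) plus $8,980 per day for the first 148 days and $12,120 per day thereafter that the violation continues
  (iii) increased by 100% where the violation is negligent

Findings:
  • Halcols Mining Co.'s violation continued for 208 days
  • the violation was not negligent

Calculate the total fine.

$2,238,740

First 148 days: 148 × $8,980 = $1,329,040
Remaining days: (208 − 148) × $12,120 = $727,200
Per-day component: $1,329,040 + $727,200 = $2,056,240
Base plus per-day: $182,500 + $2,056,240 = $2,238,740
The violation was not negligent: no 100% increase.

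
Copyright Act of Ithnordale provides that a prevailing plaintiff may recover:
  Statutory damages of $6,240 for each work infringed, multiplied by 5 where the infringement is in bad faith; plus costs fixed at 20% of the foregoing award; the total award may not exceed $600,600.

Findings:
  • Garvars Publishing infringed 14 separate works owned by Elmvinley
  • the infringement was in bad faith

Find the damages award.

Statutory damages: 14 × $6,240 = $87,360
Multiplied by 5: 5 × $87,360 = $436,800
Costs: 20% of $436,800 = $87,360
Award plus costs: $436,800 + $87,360 = $524,160
Cap at $600,600: $524,160 is within the cap, no reduction.

$524,160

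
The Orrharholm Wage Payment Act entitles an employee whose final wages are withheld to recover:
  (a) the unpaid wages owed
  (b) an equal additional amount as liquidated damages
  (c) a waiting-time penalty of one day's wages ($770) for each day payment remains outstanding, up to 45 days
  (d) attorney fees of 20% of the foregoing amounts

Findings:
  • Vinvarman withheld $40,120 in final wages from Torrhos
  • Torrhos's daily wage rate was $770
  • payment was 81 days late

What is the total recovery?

Liquidated damages (equal amount): $40,120
Penalty days: min(81, 45) = 45
Waiting-time penalty: 45 × $770 = $34,650
Subtotal: $40,120 + $40,120 + $34,650 = $114,890
Attorney fees: 20% of $114,890 = $22,978
Total award: $114,890 + $22,978 = $137,868

$137,868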